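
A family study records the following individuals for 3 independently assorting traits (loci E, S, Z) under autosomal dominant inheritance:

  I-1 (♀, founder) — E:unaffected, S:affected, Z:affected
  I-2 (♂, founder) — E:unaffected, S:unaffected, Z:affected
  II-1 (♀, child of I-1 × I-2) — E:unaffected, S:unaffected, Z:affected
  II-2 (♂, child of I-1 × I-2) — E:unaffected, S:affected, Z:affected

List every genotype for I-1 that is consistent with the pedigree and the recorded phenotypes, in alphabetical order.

I-1 ∈ {ee Ss ZZ, ee Ss Zz}

E/I-1 un ·: ee
E/I-2 un ·: ee
E/II-1 un I-1×I-2: ee
E/II-2 un I-1×I-2: ee
⇒ E over [I-1,I-2,II-1,II-2]: 1 consistent
S/I-1 aff ·: Ss
S/I-2 un ·: ss
S/II-1 un I-1×I-2: ss
S/II-2 aff I-1×I-2: Ss
⇒ S over [I-1,I-2,II-1,II-2]: 1 consistent
Z/I-1 aff ·: Zz|ZZ
Z/I-2 aff ·: Zz|ZZ
Z/II-1 aff I-1×I-2: Zz|ZZ
Z/II-2 aff I-1×I-2: Zz|ZZ
⇒ Z over [I-1,I-2,II-1,II-2]: 13 consistent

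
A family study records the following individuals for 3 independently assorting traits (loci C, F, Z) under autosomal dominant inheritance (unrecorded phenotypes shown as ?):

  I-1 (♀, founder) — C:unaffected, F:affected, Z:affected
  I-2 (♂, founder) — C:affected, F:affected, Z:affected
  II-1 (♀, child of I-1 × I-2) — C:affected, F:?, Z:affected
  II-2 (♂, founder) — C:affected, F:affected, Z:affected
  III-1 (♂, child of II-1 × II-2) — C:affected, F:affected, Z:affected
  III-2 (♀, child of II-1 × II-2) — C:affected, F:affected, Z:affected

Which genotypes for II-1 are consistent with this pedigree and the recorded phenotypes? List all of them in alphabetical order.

C/I-1 un ·: cc
C/I-2 aff ·: Cc|CC
C/II-1 aff I-1×I-2: Cc
C/II-2 aff ·: Cc|CC
C/III-1 aff II-1×II-2: Cc|CC
C/III-2 aff II-1×II-2: Cc|CC
⇒ C over [I-1,I-2,II-1,II-2,III-1,III-2]: 16 consistent
F/I-1 aff ·: Ff|FF
F/I-2 aff ·: Ff|FF
F/II-1 ? I-1×I-2: ff|Ff|FF
F/II-2 aff ·: Ff|FF
F/III-1 aff II-1×II-2: Ff|FF
F/III-2 aff II-1×II-2: Ff|FF
⇒ F over [I-1,I-2,II-1,II-2,III-1,III-2]: 46 consistent
Z/I-1 aff ·: Zz|ZZ
Z/I-2 aff ·: Zz|ZZ
Z/II-1 aff I-1×I-2: Zz|ZZ
Z/II-2 aff ·: Zz|ZZ
Z/III-1 aff II-1×II-2: Zz|ZZ
Z/III-2 aff II-1×II-2: Zz|ZZ
⇒ Z over [I-1,I-2,II-1,II-2,III-1,III-2]: 44 consistent

II-1 ∈ {Cc FF ZZ, Cc FF Zz, Cc Ff ZZ, Cc Ff Zz, Cc ff ZZ, Cc ff Zz}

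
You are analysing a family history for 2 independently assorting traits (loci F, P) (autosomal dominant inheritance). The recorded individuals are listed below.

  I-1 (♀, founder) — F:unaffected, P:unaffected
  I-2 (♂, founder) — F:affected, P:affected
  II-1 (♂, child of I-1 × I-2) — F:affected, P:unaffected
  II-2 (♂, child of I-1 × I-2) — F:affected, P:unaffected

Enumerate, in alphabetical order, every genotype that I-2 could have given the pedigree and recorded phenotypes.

F/I-1 un ·: ff
F/I-2 aff ·: Ff|FF
F/II-1 aff I-1×I-2: Ff
F/II-2 aff I-1×I-2: Ff
⇒ F over [I-1,I-2,II-1,II-2]: 2 consistent
P/I-1 un ·: pp
P/I-2 aff ·: Pp
P/II-1 un I-1×I-2: pp
P/II-2 un I-1×I-2: pp
⇒ P over [I-1,I-2,II-1,II-2]: 1 consistent

I-2 ∈ {FF Pp, Ff Pp}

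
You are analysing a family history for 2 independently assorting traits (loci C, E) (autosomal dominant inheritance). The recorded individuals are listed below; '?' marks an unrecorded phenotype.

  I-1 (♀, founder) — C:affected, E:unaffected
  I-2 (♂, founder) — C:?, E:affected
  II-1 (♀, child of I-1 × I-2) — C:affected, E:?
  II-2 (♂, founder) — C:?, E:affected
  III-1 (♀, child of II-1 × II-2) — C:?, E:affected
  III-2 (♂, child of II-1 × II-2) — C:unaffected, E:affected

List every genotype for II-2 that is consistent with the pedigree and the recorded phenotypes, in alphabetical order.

C/I-1 aff ·: Cc|CC
C/I-2 ? ·: cc|Cc|CC
C/II-1 aff I-1×I-2: Cc
C/II-2 ? ·: cc|Cc
C/III-1 ? II-1×II-2: cc|Cc|CC
C/III-2 un II-1×II-2: cc
⇒ C over [I-1,I-2,II-1,II-2,III-1,III-2]: 25 consistent
E/I-1 un ·: ee
E/I-2 aff ·: Ee|EE
E/II-1 ? I-1×I-2: ee|Ee
E/II-2 aff ·: Ee|EE
E/III-1 aff II-1×II-2: Ee|EE
E/III-2 aff II-1×II-2: Ee|EE
⇒ E over [I-1,I-2,II-1,II-2,III-1,III-2]: 18 consistent

II-2 ∈ {Cc EE, Cc Ee, cc EE, cc Ee}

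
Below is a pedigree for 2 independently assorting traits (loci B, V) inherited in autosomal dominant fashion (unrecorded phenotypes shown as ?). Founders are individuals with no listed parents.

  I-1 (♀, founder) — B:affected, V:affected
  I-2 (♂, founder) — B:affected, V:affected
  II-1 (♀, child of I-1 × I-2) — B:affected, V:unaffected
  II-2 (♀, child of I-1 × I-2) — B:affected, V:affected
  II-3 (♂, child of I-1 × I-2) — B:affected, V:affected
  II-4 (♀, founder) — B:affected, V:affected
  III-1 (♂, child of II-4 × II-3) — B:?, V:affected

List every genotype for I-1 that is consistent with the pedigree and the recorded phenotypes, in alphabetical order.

B/I-1 aff ·: Bb|BB
B/I-2 aff ·: Bb|BB
B/II-1 aff I-1×I-2: Bb|BB
B/II-2 aff I-1×I-2: Bb|BB
B/II-3 aff I-1×I-2: Bb|BB
B/II-4 aff ·: Bb|BB
B/III-1 ? II-4×II-3: bb|Bb|BB
⇒ B over [I-1,I-2,II-1,II-2,II-3,II-4,III-1]: 99 consistent
V/I-1 aff ·: Vv
V/I-2 aff ·: Vv
V/II-1 un I-1×I-2: vv
V/II-2 aff I-1×I-2: Vv|VV
V/II-3 aff I-1×I-2: Vv|VV
V/II-4 aff ·: Vv|VV
V/III-1 aff II-4×II-3: Vv|VV
⇒ V over [I-1,I-2,II-1,II-2,II-3,II-4,III-1]: 14 consistent

I-1 ∈ {BB Vv, Bb Vv}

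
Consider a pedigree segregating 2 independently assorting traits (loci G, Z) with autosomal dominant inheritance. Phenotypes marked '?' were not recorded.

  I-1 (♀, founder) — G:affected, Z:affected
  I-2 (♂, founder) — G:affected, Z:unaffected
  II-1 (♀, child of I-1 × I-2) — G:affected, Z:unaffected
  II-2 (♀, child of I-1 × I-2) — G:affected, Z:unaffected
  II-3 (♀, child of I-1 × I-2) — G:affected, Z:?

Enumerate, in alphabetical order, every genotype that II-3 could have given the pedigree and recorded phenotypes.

II-3 ∈ {GG Zz, GG zz, Gg Zz, Gg zz}

G/I-1 aff ·: Gg|GG
G/I-2 aff ·: Gg|GG
G/II-1 aff I-1×I-2: Gg|GG
G/II-2 aff I-1×I-2: Gg|GG
G/II-3 aff I-1×I-2: Gg|GG
⇒ G over [I-1,I-2,II-1,II-2,II-3]: 25 consistent
Z/I-1 aff ·: Zz
Z/I-2 un ·: zz
Z/II-1 un I-1×I-2: zz
Z/II-2 un I-1×I-2: zz
Z/II-3 ? I-1×I-2: zz|Zz
⇒ Z over [I-1,I-2,II-1,II-2,II-3]: 2 consistent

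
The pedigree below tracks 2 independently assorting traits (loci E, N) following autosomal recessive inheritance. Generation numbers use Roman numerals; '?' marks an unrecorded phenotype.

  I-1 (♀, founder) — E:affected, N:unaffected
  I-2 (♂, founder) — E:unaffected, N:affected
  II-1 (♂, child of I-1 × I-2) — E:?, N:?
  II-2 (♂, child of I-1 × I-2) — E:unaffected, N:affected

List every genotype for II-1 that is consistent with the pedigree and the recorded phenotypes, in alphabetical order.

II-1 ∈ {Ee Nn, Ee nn, ee Nn, ee nn}

E/I-1 aff ·: ee
E/I-2 un ·: EE|Ee
E/II-1 ? I-1×I-2: Ee|ee
E/II-2 un I-1×I-2: Ee
⇒ E over [I-1,I-2,II-1,II-2]: 3 consistent
N/I-1 un ·: Nn
N/I-2 aff ·: nn
N/II-1 ? I-1×I-2: Nn|nn
N/II-2 aff I-1×I-2: nn
⇒ N over [I-1,I-2,II-1,II-2]: 2 consistent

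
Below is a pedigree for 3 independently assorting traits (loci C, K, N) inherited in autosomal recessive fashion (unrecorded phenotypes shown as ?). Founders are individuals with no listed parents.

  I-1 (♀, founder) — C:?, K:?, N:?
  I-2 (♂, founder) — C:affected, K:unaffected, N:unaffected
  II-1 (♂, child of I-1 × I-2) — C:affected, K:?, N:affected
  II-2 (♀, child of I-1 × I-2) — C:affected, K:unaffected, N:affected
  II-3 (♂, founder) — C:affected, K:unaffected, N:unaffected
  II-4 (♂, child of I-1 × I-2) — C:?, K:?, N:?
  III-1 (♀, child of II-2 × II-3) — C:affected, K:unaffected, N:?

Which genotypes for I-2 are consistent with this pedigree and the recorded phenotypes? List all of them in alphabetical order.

C/I-1 ? ·: Cc|cc
C/I-2 aff ·: cc
C/II-1 aff I-1×I-2: cc
C/II-2 aff I-1×I-2: cc
C/II-3 aff ·: cc
C/II-4 ? I-1×I-2: Cc|cc
C/III-1 aff II-2×II-3: cc
⇒ C over [I-1,I-2,II-1,II-2,II-3,II-4,III-1]: 3 consistent
K/I-1 ? ·: KK|Kk|kk
K/I-2 un ·: KK|Kk
K/II-1 ? I-1×I-2: KK|Kk|kk
K/II-2 un I-1×I-2: KK|Kk
K/II-3 un ·: KK|Kk
K/II-4 ? I-1×I-2: KK|Kk|kk
K/III-1 un II-2×II-3: KK|Kk
⇒ K over [I-1,I-2,II-1,II-2,II-3,II-4,III-1]: 142 consistent
N/I-1 ? ·: Nn|nn
N/I-2 un ·: Nn
N/II-1 aff I-1×I-2: nn
N/II-2 aff I-1×I-2: nn
N/II-3 un ·: NN|Nn
N/II-4 ? I-1×I-2: NN|Nn|nn
N/III-1 ? II-2×II-3: Nn|nn
⇒ N over [I-1,I-2,II-1,II-2,II-3,II-4,III-1]: 15 consistent

I-2 ∈ {cc KK Nn, cc Kk Nn}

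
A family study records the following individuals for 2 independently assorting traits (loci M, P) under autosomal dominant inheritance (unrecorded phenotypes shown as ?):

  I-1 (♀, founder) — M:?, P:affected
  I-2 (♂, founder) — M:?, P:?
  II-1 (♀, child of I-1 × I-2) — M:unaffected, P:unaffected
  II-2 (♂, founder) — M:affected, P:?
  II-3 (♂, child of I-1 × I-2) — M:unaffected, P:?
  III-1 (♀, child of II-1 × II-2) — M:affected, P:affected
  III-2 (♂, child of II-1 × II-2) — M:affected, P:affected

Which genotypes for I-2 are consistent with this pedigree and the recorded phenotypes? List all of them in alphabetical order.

M/I-1 ? ·: mm|Mm
M/I-2 ? ·: mm|Mm
M/II-1 un I-1×I-2: mm
M/II-2 aff ·: Mm|MM
M/II-3 un I-1×I-2: mm
M/III-1 aff II-1×II-2: Mm
M/III-2 aff II-1×II-2: Mm
⇒ M over [I-1,I-2,II-1,II-2,II-3,III-1,III-2]: 8 consistent
P/I-1 aff ·: Pp
P/I-2 ? ·: pp|Pp
P/II-1 un I-1×I-2: pp
P/II-2 ? ·: Pp|PP
P/II-3 ? I-1×I-2: pp|Pp|PP
P/III-1 aff II-1×II-2: Pp
P/III-2 aff II-1×II-2: Pp
⇒ P over [I-1,I-2,II-1,II-2,II-3,III-1,III-2]: 10 consistent

I-2 ∈ {Mm Pp, Mm pp, mm Pp, mm pp}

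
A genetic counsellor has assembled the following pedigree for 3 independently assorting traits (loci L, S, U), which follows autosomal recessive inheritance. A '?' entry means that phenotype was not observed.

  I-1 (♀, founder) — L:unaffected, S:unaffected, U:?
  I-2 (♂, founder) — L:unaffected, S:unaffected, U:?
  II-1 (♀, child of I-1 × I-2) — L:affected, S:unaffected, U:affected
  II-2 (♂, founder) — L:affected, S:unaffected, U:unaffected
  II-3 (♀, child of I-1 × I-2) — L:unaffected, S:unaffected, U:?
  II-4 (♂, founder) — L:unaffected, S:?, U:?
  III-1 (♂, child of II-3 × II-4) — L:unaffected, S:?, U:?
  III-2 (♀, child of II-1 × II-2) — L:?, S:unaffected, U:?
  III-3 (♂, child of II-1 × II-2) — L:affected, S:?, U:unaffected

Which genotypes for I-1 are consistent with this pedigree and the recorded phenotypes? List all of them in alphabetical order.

L/I-1 un ·: Ll
L/I-2 un ·: Ll
L/II-1 aff I-1×I-2: ll
L/II-2 aff ·: ll
L/II-3 un I-1×I-2: LL|Ll
L/II-4 un ·: LL|Ll
L/III-1 un II-3×II-4: LL|Ll
L/III-2 ? II-1×II-2: ll
L/III-3 aff II-1×II-2: ll
⇒ L over [I-1,I-2,II-1,II-2,II-3,II-4,III-1,III-2,III-3]: 7 consistent
S/I-1 un ·: SS|Ss
S/I-2 un ·: SS|Ss
S/II-1 un I-1×I-2: SS|Ss
S/II-2 un ·: SS|Ss
S/II-3 un I-1×I-2: SS|Ss
S/II-4 ? ·: SS|Ss|ss
S/III-1 ? II-3×II-4: SS|Ss|ss
S/III-2 un II-1×II-2: SS|Ss
S/III-3 ? II-1×II-2: SS|Ss|ss
⇒ S over [I-1,I-2,II-1,II-2,II-3,II-4,III-1,III-2,III-3]: 515 consistent
U/I-1 ? ·: Uu|uu
U/I-2 ? ·: Uu|uu
U/II-1 aff I-1×I-2: uu
U/II-2 un ·: UU|Uu
U/II-3 ? I-1×I-2: UU|Uu|uu
U/II-4 ? ·: UU|Uu|uu
U/III-1 ? II-3×II-4: UU|Uu|uu
U/III-2 ? II-1×II-2: Uu|uu
U/III-3 un II-1×II-2: Uu
⇒ U over [I-1,I-2,II-1,II-2,II-3,II-4,III-1,III-2,III-3]: 123 consistent

I-1 ∈ {Ll SS Uu, Ll SS uu, Ll Ss Uu, Ll Ss uu}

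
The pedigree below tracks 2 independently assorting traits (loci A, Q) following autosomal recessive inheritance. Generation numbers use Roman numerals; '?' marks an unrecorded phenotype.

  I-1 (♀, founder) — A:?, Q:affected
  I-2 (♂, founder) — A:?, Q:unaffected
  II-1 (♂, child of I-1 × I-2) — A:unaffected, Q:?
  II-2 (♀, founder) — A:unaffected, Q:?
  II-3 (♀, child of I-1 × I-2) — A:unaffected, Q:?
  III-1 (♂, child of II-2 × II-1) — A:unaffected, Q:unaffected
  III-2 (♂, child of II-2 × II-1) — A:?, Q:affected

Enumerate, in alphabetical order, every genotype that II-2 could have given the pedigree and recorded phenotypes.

A/I-1 ? ·: AA|Aa|aa
A/I-2 ? ·: AA|Aa|aa
A/II-1 un I-1×I-2: AA|Aa
A/II-2 un ·: AA|Aa
A/II-3 un I-1×I-2: AA|Aa
A/III-1 un II-2×II-1: AA|Aa
A/III-2 ? II-2×II-1: AA|Aa|aa
⇒ A over [I-1,I-2,II-1,II-2,II-3,III-1,III-2]: 135 consistent
Q/I-1 aff ·: qq
Q/I-2 un ·: QQ|Qq
Q/II-1 ? I-1×I-2: Qq|qq
Q/II-2 ? ·: Qq|qq
Q/II-3 ? I-1×I-2: Qq|qq
Q/III-1 un II-2×II-1: QQ|Qq
Q/III-2 aff II-2×II-1: qq
⇒ Q over [I-1,I-2,II-1,II-2,II-3,III-1,III-2]: 11 consistent

II-2 ∈ {AA Qq, AA qq, Aa Qq, Aa qq}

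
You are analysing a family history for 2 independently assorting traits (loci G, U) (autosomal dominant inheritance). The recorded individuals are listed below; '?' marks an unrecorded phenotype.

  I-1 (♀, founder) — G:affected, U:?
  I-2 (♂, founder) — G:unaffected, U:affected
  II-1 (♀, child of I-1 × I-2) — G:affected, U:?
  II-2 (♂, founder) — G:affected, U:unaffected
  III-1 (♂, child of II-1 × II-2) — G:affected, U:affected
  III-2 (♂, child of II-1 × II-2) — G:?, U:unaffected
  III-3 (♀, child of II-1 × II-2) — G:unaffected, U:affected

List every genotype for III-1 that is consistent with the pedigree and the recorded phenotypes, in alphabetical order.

G/I-1 aff ·: Gg|GG
G/I-2 un ·: gg
G/II-1 aff I-1×I-2: Gg
G/II-2 aff ·: Gg
G/III-1 aff II-1×II-2: Gg|GG
G/III-2 ? II-1×II-2: gg|Gg|GG
G/III-3 un II-1×II-2: gg
⇒ G over [I-1,I-2,II-1,II-2,III-1,III-2,III-3]: 12 consistent
U/I-1 ? ·: uu|Uu|UU
U/I-2 aff ·: Uu|UU
U/II-1 ? I-1×I-2: Uu
U/II-2 un ·: uu
U/III-1 aff II-1×II-2: Uu
U/III-2 un II-1×II-2: uu
U/III-3 aff II-1×II-2: Uu
⇒ U over [I-1,I-2,II-1,II-2,III-1,III-2,III-3]: 5 consistent

III-1 ∈ {GG Uu, Gg Uu}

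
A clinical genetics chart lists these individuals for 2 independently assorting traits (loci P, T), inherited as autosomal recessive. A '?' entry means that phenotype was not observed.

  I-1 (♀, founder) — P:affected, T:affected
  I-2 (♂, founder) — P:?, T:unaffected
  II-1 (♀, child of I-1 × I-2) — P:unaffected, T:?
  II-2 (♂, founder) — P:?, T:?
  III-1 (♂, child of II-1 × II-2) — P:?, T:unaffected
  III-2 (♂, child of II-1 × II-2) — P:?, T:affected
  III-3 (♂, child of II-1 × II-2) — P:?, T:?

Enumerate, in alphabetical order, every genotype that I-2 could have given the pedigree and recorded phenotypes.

I-2 ∈ {PP TT, PP Tt, Pp TT, Pp Tt}

P/I-1 aff ·: pp
P/I-2 ? ·: PP|Pp
P/II-1 un I-1×I-2: Pp
P/II-2 ? ·: PP|Pp|pp
P/III-1 ? II-1×II-2: PP|Pp|pp
P/III-2 ? II-1×II-2: PP|Pp|pp
P/III-3 ? II-1×II-2: PP|Pp|pp
⇒ P over [I-1,I-2,II-1,II-2,III-1,III-2,III-3]: 86 consistent
T/I-1 aff ·: tt
T/I-2 un ·: TT|Tt
T/II-1 ? I-1×I-2: Tt|tt
T/II-2 ? ·: Tt|tt
T/III-1 un II-1×II-2: TT|Tt
T/III-2 aff II-1×II-2: tt
T/III-3 ? II-1×II-2: TT|Tt|tt
⇒ T over [I-1,I-2,II-1,II-2,III-1,III-2,III-3]: 18 consistent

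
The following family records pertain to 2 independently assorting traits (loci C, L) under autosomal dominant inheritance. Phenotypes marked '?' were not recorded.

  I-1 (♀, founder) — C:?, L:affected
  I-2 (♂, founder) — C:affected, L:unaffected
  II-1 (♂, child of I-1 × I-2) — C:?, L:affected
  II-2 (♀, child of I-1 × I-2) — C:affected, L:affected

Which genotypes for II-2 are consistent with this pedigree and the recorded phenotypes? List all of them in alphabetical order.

C/I-1 ? ·: cc|Cc|CC
C/I-2 aff ·: Cc|CC
C/II-1 ? I-1×I-2: cc|Cc|CC
C/II-2 aff I-1×I-2: Cc|CC
⇒ C over [I-1,I-2,II-1,II-2]: 18 consistent
L/I-1 aff ·: Ll|LL
L/I-2 un ·: ll
L/II-1 aff I-1×I-2: Ll
L/II-2 aff I-1×I-2: Ll
⇒ L over [I-1,I-2,II-1,II-2]: 2 consistent

II-2 ∈ {CC Ll, Cc Ll}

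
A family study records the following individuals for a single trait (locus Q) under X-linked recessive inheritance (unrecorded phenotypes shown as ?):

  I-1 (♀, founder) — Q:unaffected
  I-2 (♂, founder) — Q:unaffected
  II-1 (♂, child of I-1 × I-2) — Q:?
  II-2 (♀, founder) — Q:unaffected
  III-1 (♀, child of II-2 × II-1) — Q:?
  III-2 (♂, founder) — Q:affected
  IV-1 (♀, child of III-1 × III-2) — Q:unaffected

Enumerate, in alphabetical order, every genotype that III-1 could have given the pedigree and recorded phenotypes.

Q/I-1 un ·: X^QX^Q|X^QX^q
Q/I-2 un ·: X^QY
Q/II-1 ? I-1×I-2: X^QY|X^qY
Q/II-2 un ·: X^QX^Q|X^QX^q
Q/III-1 ? II-2×II-1: X^QX^Q|X^QX^q
Q/III-2 aff ·: X^qY
Q/IV-1 un III-1×III-2: X^QX^q
⇒ Q over [I-1,I-2,II-1,II-2,III-1,III-2,IV-1]: 8 consistent

III-1 ∈ {X^QX^Q, X^QX^q}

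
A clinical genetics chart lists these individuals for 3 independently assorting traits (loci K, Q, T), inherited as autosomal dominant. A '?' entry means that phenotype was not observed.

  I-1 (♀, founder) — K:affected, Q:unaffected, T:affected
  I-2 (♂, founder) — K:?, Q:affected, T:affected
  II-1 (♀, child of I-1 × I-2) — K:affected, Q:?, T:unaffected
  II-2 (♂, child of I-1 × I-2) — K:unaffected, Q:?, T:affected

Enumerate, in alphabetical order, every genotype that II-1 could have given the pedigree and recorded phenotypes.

II-1 ∈ {KK Qq tt, KK qq tt, Kk Qq tt, Kk qq tt}

K/I-1 aff ·: Kk
K/I-2 ? ·: kk|Kk
K/II-1 aff I-1×I-2: Kk|KK
K/II-2 un I-1×I-2: kk
⇒ K over [I-1,I-2,II-1,II-2]: 3 consistent
Q/I-1 un ·: qq
Q/I-2 aff ·: Qq|QQ
Q/II-1 ? I-1×I-2: qq|Qq
Q/II-2 ? I-1×I-2: qq|Qq
⇒ Q over [I-1,I-2,II-1,II-2]: 5 consistent
T/I-1 aff ·: Tt
T/I-2 aff ·: Tt
T/II-1 un I-1×I-2: tt
T/II-2 aff I-1×I-2: Tt|TT
⇒ T over [I-1,I-2,II-1,II-2]: 2 consistent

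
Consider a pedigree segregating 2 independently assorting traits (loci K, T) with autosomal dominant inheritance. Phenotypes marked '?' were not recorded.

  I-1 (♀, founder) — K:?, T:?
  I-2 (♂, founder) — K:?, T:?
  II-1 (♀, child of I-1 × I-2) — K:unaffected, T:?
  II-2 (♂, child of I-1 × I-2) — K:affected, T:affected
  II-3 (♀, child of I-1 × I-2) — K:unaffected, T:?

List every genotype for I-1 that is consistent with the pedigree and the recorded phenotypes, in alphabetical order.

I-1 ∈ {Kk TT, Kk Tt, Kk tt, kk TT, kk Tt, kk tt}

K/I-1 ? ·: kk|Kk
K/I-2 ? ·: kk|Kk
K/II-1 un I-1×I-2: kk
K/II-2 aff I-1×I-2: Kk|KK
K/II-3 un I-1×I-2: kk
⇒ K over [I-1,I-2,II-1,II-2,II-3]: 4 consistent
T/I-1 ? ·: tt|Tt|TT
T/I-2 ? ·: tt|Tt|TT
T/II-1 ? I-1×I-2: tt|Tt|TT
T/II-2 aff I-1×I-2: Tt|TT
T/II-3 ? I-1×I-2: tt|Tt|TT
⇒ T over [I-1,I-2,II-1,II-2,II-3]: 45 consistent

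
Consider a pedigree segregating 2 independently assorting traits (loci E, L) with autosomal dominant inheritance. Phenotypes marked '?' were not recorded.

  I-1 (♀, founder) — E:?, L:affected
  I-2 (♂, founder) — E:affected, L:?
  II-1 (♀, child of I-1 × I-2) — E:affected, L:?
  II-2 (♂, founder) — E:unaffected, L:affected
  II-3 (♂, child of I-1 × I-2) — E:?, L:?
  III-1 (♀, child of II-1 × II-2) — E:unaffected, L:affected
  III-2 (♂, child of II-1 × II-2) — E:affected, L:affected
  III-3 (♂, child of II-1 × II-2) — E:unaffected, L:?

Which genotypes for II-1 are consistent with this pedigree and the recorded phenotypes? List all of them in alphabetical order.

E/I-1 ? ·: ee|Ee|EE
E/I-2 aff ·: Ee|EE
E/II-1 aff I-1×I-2: Ee
E/II-2 un ·: ee
E/II-3 ? I-1×I-2: ee|Ee|EE
E/III-1 un II-1×II-2: ee
E/III-2 aff II-1×II-2: Ee
E/III-3 un II-1×II-2: ee
⇒ E over [I-1,I-2,II-1,II-2,II-3,III-1,III-2,III-3]: 10 consistent
L/I-1 aff ·: Ll|LL
L/I-2 ? ·: ll|Ll|LL
L/II-1 ? I-1×I-2: ll|Ll|LL
L/II-2 aff ·: Ll|LL
L/II-3 ? I-1×I-2: ll|Ll|LL
L/III-1 aff II-1×II-2: Ll|LL
L/III-2 aff II-1×II-2: Ll|LL
L/III-3 ? II-1×II-2: ll|Ll|LL
⇒ L over [I-1,I-2,II-1,II-2,II-3,III-1,III-2,III-3]: 287 consistent

II-1 ∈ {Ee LL, Ee Ll, Ee ll}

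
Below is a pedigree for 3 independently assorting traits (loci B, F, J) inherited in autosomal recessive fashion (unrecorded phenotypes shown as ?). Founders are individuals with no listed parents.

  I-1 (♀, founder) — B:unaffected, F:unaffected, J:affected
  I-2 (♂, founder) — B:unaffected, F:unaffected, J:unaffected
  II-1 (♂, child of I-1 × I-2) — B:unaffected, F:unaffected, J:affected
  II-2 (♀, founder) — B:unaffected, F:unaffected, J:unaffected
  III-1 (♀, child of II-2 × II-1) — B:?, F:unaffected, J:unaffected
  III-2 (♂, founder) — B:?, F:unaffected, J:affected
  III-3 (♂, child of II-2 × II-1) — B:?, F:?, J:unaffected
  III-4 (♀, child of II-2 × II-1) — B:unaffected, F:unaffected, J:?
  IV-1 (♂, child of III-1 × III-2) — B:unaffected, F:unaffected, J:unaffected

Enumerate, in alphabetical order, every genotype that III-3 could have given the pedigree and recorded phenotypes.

B/I-1 un ·: BB|Bb
B/I-2 un ·: BB|Bb
B/II-1 un I-1×I-2: BB|Bb
B/II-2 un ·: BB|Bb
B/III-1 ? II-2×II-1: BB|Bb|bb
B/III-2 ? ·: BB|Bb|bb
B/III-3 ? II-2×II-1: BB|Bb|bb
B/III-4 un II-2×II-1: BB|Bb
B/IV-1 un III-1×III-2: BB|Bb
⇒ B over [I-1,I-2,II-1,II-2,III-1,III-2,III-3,III-4,IV-1]: 466 consistent
F/I-1 un ·: FF|Ff
F/I-2 un ·: FF|Ff
F/II-1 un I-1×I-2: FF|Ff
F/II-2 un ·: FF|Ff
F/III-1 un II-2×II-1: FF|Ff
F/III-2 un ·: FF|Ff
F/III-3 ? II-2×II-1: FF|Ff|ff
F/III-4 un II-2×II-1: FF|Ff
F/IV-1 un III-1×III-2: FF|Ff
⇒ F over [I-1,I-2,II-1,II-2,III-1,III-2,III-3,III-4,IV-1]: 334 consistent
J/I-1 aff ·: jj
J/I-2 un ·: Jj
J/II-1 aff I-1×I-2: jj
J/II-2 un ·: JJ|Jj
J/III-1 un II-2×II-1: Jj
J/III-2 aff ·: jj
J/III-3 un II-2×II-1: Jj
J/III-4 ? II-2×II-1: Jj|jj
J/IV-1 un III-1×III-2: Jj
⇒ J over [I-1,I-2,II-1,II-2,III-1,III-2,III-3,III-4,IV-1]: 3 consistent

III-3 ∈ {BB FF Jj, BB Ff Jj, BB ff Jj, Bb FF Jj, Bb Ff Jj, Bb ff Jj, bb FF Jj, bb Ff Jj, bb ff Jj}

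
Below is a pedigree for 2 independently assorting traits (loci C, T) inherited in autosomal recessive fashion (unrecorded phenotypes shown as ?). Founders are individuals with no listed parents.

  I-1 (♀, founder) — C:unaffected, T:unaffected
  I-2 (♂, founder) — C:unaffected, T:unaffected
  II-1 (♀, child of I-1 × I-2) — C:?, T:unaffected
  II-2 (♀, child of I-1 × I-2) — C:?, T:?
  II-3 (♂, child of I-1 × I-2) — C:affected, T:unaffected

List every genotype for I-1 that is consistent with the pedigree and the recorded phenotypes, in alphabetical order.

C/I-1 un ·: Cc
C/I-2 un ·: Cc
C/II-1 ? I-1×I-2: CC|Cc|cc
C/II-2 ? I-1×I-2: CC|Cc|cc
C/II-3 aff I-1×I-2: cc
⇒ C over [I-1,I-2,II-1,II-2,II-3]: 9 consistent
T/I-1 un ·: TT|Tt
T/I-2 un ·: TT|Tt
T/II-1 un I-1×I-2: TT|Tt
T/II-2 ? I-1×I-2: TT|Tt|tt
T/II-3 un I-1×I-2: TT|Tt
⇒ T over [I-1,I-2,II-1,II-2,II-3]: 29 consistent

I-1 ∈ {Cc TT, Cc Tt}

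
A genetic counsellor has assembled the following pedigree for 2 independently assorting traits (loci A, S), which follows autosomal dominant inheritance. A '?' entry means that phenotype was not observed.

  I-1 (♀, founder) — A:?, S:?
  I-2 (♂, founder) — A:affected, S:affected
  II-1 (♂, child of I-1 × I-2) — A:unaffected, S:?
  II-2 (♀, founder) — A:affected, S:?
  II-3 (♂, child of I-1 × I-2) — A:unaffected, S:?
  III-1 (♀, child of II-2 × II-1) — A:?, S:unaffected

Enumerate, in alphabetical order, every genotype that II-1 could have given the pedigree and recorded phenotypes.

A/I-1 ? ·: aa|Aa
A/I-2 aff ·: Aa
A/II-1 un I-1×I-2: aa
A/II-2 aff ·: Aa|AA
A/II-3 un I-1×I-2: aa
A/III-1 ? II-2×II-1: aa|Aa
⇒ A over [I-1,I-2,II-1,II-2,II-3,III-1]: 6 consistent
S/I-1 ? ·: ss|Ss|SS
S/I-2 aff ·: Ss|SS
S/II-1 ? I-1×I-2: ss|Ss
S/II-2 ? ·: ss|Ss
S/II-3 ? I-1×I-2: ss|Ss|SS
S/III-1 un II-2×II-1: ss
⇒ S over [I-1,I-2,II-1,II-2,II-3,III-1]: 30 consistent

II-1 ∈ {aa Ss, aa ss}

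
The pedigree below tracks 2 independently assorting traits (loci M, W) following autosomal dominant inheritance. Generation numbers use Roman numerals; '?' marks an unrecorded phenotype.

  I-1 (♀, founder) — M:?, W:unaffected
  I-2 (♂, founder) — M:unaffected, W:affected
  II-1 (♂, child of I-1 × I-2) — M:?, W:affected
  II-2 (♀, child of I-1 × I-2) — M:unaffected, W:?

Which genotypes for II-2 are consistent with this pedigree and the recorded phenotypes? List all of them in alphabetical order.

II-2 ∈ {mm Ww, mm ww}

M/I-1 ? ·: mm|Mm
M/I-2 un ·: mm
M/II-1 ? I-1×I-2: mm|Mm
M/II-2 un I-1×I-2: mm
⇒ M over [I-1,I-2,II-1,II-2]: 3 consistent
W/I-1 un ·: ww
W/I-2 aff ·: Ww|WW
W/II-1 aff I-1×I-2: Ww
W/II-2 ? I-1×I-2: ww|Ww
⇒ W over [I-1,I-2,II-1,II-2]: 3 consistent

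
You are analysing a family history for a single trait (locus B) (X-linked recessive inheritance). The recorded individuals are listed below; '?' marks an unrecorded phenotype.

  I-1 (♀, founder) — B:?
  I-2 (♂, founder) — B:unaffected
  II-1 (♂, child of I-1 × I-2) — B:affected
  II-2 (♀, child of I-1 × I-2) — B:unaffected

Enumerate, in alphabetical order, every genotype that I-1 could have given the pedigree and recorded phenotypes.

I-1 ∈ {X^BX^b, X^bX^b}

B/I-1 ? ·: X^BX^b|X^bX^b
B/I-2 un ·: X^BY
B/II-1 aff I-1×I-2: X^bY
B/II-2 un I-1×I-2: X^BX^B|X^BX^b
⇒ B over [I-1,I-2,II-1,II-2]: 3 consistent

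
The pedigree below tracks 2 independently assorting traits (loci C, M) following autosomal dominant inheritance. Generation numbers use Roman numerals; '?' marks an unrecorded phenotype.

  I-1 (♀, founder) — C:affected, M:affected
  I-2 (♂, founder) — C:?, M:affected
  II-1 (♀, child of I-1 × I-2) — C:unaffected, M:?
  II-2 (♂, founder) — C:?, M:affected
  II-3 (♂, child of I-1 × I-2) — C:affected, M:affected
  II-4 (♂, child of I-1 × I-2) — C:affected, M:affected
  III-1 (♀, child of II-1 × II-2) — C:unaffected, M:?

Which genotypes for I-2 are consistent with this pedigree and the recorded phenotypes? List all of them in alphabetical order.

I-2 ∈ {Cc MM, Cc Mm, cc MM, cc Mm}

C/I-1 aff ·: Cc
C/I-2 ? ·: cc|Cc
C/II-1 un I-1×I-2: cc
C/II-2 ? ·: cc|Cc
C/II-3 aff I-1×I-2: Cc|CC
C/II-4 aff I-1×I-2: Cc|CC
C/III-1 un II-1×II-2: cc
⇒ C over [I-1,I-2,II-1,II-2,II-3,II-4,III-1]: 10 consistent
M/I-1 aff ·: Mm|MM
M/I-2 aff ·: Mm|MM
M/II-1 ? I-1×I-2: mm|Mm|MM
M/II-2 aff ·: Mm|MM
M/II-3 aff I-1×I-2: Mm|MM
M/II-4 aff I-1×I-2: Mm|MM
M/III-1 ? II-1×II-2: mm|Mm|MM
⇒ M over [I-1,I-2,II-1,II-2,II-3,II-4,III-1]: 111 consistent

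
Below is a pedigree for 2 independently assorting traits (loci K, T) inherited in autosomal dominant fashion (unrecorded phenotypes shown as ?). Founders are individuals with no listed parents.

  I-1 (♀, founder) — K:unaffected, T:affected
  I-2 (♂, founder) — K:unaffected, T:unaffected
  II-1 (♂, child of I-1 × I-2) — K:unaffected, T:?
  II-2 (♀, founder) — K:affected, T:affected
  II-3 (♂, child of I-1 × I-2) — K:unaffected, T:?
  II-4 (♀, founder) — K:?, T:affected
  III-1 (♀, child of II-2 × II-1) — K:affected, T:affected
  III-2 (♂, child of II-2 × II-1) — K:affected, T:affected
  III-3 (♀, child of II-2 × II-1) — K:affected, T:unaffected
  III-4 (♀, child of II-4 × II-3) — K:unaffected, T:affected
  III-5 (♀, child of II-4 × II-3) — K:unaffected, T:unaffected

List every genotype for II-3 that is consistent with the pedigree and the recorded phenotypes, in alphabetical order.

K/I-1 un ·: kk
K/I-2 un ·: kk
K/II-1 un I-1×I-2: kk
K/II-2 aff ·: Kk|KK
K/II-3 un I-1×I-2: kk
K/II-4 ? ·: kk|Kk
K/III-1 aff II-2×II-1: Kk
K/III-2 aff II-2×II-1: Kk
K/III-3 aff II-2×II-1: Kk
K/III-4 un II-4×II-3: kk
K/III-5 un II-4×II-3: kk
⇒ K over [I-1,I-2,II-1,II-2,II-3,II-4,III-1,III-2,III-3,III-4,III-5]: 4 consistent
T/I-1 aff ·: Tt|TT
T/I-2 un ·: tt
T/II-1 ? I-1×I-2: tt|Tt
T/II-2 aff ·: Tt
T/II-3 ? I-1×I-2: tt|Tt
T/II-4 aff ·: Tt
T/III-1 aff II-2×II-1: Tt|TT
T/III-2 aff II-2×II-1: Tt|TT
T/III-3 un II-2×II-1: tt
T/III-4 aff II-4×II-3: Tt|TT
T/III-5 un II-4×II-3: tt
⇒ T over [I-1,I-2,II-1,II-2,II-3,II-4,III-1,III-2,III-3,III-4,III-5]: 23 consistent

II-3 ∈ {kk Tt, kk tt}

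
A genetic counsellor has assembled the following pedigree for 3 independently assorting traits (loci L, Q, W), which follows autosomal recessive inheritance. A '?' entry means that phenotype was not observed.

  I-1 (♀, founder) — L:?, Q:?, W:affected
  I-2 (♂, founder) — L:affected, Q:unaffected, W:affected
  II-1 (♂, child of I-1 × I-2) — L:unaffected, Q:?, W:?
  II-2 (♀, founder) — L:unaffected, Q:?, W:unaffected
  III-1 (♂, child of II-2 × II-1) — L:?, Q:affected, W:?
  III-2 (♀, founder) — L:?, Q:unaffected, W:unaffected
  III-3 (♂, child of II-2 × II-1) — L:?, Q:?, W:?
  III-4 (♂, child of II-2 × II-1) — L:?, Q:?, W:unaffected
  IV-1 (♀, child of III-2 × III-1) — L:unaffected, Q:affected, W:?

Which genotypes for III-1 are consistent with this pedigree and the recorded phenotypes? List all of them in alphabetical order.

L/I-1 ? ·: LL|Ll
L/I-2 aff ·: ll
L/II-1 un I-1×I-2: Ll
L/II-2 un ·: LL|Ll
L/III-1 ? II-2×II-1: LL|Ll|ll
L/III-2 ? ·: LL|Ll|ll
L/III-3 ? II-2×II-1: LL|Ll|ll
L/III-4 ? II-2×II-1: LL|Ll|ll
L/IV-1 un III-2×III-1: LL|Ll
⇒ L over [I-1,I-2,II-1,II-2,III-1,III-2,III-3,III-4,IV-1]: 270 consistent
Q/I-1 ? ·: QQ|Qq|qq
Q/I-2 un ·: QQ|Qq
Q/II-1 ? I-1×I-2: Qq|qq
Q/II-2 ? ·: Qq|qq
Q/III-1 aff II-2×II-1: qq
Q/III-2 un ·: Qq
Q/III-3 ? II-2×II-1: QQ|Qq|qq
Q/III-4 ? II-2×II-1: QQ|Qq|qq
Q/IV-1 aff III-2×III-1: qq
⇒ Q over [I-1,I-2,II-1,II-2,III-1,III-2,III-3,III-4,IV-1]: 75 consistent
W/I-1 aff ·: ww
W/I-2 aff ·: ww
W/II-1 ? I-1×I-2: ww
W/II-2 un ·: WW|Ww
W/III-1 ? II-2×II-1: Ww|ww
W/III-2 un ·: WW|Ww
W/III-3 ? II-2×II-1: Ww|ww
W/III-4 un II-2×II-1: Ww
W/IV-1 ? III-2×III-1: WW|Ww|ww
⇒ W over [I-1,I-2,II-1,II-2,III-1,III-2,III-3,III-4,IV-1]: 21 consistent

III-1 ∈ {LL qq Ww, LL qq ww, Ll qq Ww, Ll qq ww, ll qq Ww, ll qq ww}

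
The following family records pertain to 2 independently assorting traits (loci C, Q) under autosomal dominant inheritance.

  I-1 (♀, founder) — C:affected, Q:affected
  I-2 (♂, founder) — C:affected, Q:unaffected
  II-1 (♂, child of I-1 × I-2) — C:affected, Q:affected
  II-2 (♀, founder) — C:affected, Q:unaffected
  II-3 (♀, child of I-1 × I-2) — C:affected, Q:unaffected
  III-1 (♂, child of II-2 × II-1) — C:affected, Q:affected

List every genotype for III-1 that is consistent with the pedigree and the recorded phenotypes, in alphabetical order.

C/I-1 aff ·: Cc|CC
C/I-2 aff ·: Cc|CC
C/II-1 aff I-1×I-2: Cc|CC
C/II-2 aff ·: Cc|CC
C/II-3 aff I-1×I-2: Cc|CC
C/III-1 aff II-2×II-1: Cc|CC
⇒ C over [I-1,I-2,II-1,II-2,II-3,III-1]: 45 consistent
Q/I-1 aff ·: Qq
Q/I-2 un ·: qq
Q/II-1 aff I-1×I-2: Qq
Q/II-2 un ·: qq
Q/II-3 un I-1×I-2: qq
Q/III-1 aff II-2×II-1: Qq
⇒ Q over [I-1,I-2,II-1,II-2,II-3,III-1]: 1 consistent

III-1 ∈ {CC Qq, Cc Qq}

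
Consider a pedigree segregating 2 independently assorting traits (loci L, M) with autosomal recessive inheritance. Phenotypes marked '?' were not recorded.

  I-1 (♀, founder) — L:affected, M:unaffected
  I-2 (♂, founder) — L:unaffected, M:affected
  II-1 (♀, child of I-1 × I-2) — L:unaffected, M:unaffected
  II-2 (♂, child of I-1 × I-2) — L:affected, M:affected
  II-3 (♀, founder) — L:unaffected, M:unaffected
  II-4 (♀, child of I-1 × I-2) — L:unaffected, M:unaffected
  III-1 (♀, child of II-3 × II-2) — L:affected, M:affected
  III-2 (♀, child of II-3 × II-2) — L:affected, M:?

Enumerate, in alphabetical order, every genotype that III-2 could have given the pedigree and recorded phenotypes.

L/I-1 aff ·: ll
L/I-2 un ·: Ll
L/II-1 un I-1×I-2: Ll
L/II-2 aff I-1×I-2: ll
L/II-3 un ·: Ll
L/II-4 un I-1×I-2: Ll
L/III-1 aff II-3×II-2: ll
L/III-2 aff II-3×II-2: ll
⇒ L over [I-1,I-2,II-1,II-2,II-3,II-4,III-1,III-2]: 1 consistent
M/I-1 un ·: Mm
M/I-2 aff ·: mm
M/II-1 un I-1×I-2: Mm
M/II-2 aff I-1×I-2: mm
M/II-3 un ·: Mm
M/II-4 un I-1×I-2: Mm
M/III-1 aff II-3×II-2: mm
M/III-2 ? II-3×II-2: Mm|mm
⇒ M over [I-1,I-2,II-1,II-2,II-3,II-4,III-1,III-2]: 2 consistent

III-2 ∈ {ll Mm, ll mm}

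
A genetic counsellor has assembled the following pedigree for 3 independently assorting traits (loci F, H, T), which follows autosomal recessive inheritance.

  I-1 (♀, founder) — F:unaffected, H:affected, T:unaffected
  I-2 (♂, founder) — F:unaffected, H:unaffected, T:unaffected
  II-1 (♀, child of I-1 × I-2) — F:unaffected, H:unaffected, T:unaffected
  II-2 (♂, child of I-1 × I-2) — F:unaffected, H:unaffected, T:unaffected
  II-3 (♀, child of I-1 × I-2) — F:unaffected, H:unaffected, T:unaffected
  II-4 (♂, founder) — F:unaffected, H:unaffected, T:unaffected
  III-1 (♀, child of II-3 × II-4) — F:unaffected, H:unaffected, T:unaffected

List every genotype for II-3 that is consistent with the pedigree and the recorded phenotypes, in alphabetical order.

F/I-1 un ·: FF|Ff
F/I-2 un ·: FF|Ff
F/II-1 un I-1×I-2: FF|Ff
F/II-2 un I-1×I-2: FF|Ff
F/II-3 un I-1×I-2: FF|Ff
F/II-4 un ·: FF|Ff
F/III-1 un II-3×II-4: FF|Ff
⇒ F over [I-1,I-2,II-1,II-2,II-3,II-4,III-1]: 87 consistent
H/I-1 aff ·: hh
H/I-2 un ·: HH|Hh
H/II-1 un I-1×I-2: Hh
H/II-2 un I-1×I-2: Hh
H/II-3 un I-1×I-2: Hh
H/II-4 un ·: HH|Hh
H/III-1 un II-3×II-4: HH|Hh
⇒ H over [I-1,I-2,II-1,II-2,II-3,II-4,III-1]: 8 consistent
T/I-1 un ·: TT|Tt
T/I-2 un ·: TT|Tt
T/II-1 un I-1×I-2: TT|Tt
T/II-2 un I-1×I-2: TT|Tt
T/II-3 un I-1×I-2: TT|Tt
T/II-4 un ·: TT|Tt
T/III-1 un II-3×II-4: TT|Tt
⇒ T over [I-1,I-2,II-1,II-2,II-3,II-4,III-1]: 87 consistent

II-3 ∈ {FF Hh TT, FF Hh Tt, Ff Hh TT, Ff Hh Tt}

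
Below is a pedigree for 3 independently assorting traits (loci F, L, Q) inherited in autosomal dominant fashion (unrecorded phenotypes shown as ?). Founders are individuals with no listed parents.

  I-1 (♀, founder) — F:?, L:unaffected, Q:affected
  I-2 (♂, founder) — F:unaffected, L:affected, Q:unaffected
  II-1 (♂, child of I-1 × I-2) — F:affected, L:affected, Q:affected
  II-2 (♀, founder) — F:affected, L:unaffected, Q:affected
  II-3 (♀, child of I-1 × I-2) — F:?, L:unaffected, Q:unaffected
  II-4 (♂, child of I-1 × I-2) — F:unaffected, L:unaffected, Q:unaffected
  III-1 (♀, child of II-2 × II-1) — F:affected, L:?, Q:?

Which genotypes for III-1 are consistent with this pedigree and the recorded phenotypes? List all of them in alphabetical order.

F/I-1 ? ·: Ff
F/I-2 un ·: ff
F/II-1 aff I-1×I-2: Ff
F/II-2 aff ·: Ff|FF
F/II-3 ? I-1×I-2: ff|Ff
F/II-4 un I-1×I-2: ff
F/III-1 aff II-2×II-1: Ff|FF
⇒ F over [I-1,I-2,II-1,II-2,II-3,II-4,III-1]: 8 consistent
L/I-1 un ·: ll
L/I-2 aff ·: Ll
L/II-1 aff I-1×I-2: Ll
L/II-2 un ·: ll
L/II-3 un I-1×I-2: ll
L/II-4 un I-1×I-2: ll
L/III-1 ? II-2×II-1: ll|Ll
⇒ L over [I-1,I-2,II-1,II-2,II-3,II-4,III-1]: 2 consistent
Q/I-1 aff ·: Qq
Q/I-2 un ·: qq
Q/II-1 aff I-1×I-2: Qq
Q/II-2 aff ·: Qq|QQ
Q/II-3 un I-1×I-2: qq
Q/II-4 un I-1×I-2: qq
Q/III-1 ? II-2×II-1: qq|Qq|QQ
⇒ Q over [I-1,I-2,II-1,II-2,II-3,II-4,III-1]: 5 consistent

III-1 ∈ {FF Ll QQ, FF Ll Qq, FF Ll qq, FF ll QQ, FF ll Qq, FF ll qq, Ff Ll QQ, Ff Ll Qq, Ff Ll qq, Ff ll QQ, Ff ll Qq, Ff ll qq}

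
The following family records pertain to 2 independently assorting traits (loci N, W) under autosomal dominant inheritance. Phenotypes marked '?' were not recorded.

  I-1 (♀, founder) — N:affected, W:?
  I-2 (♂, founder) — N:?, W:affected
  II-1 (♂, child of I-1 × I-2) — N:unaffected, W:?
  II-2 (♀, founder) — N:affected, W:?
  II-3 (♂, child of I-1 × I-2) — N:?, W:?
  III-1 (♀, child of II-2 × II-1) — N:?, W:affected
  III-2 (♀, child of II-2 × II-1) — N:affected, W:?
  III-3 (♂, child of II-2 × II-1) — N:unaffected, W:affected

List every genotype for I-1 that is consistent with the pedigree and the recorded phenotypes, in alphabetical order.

N/I-1 aff ·: Nn
N/I-2 ? ·: nn|Nn
N/II-1 un I-1×I-2: nn
N/II-2 aff ·: Nn
N/II-3 ? I-1×I-2: nn|Nn|NN
N/III-1 ? II-2×II-1: nn|Nn
N/III-2 aff II-2×II-1: Nn
N/III-3 un II-2×II-1: nn
⇒ N over [I-1,I-2,II-1,II-2,II-3,III-1,III-2,III-3]: 10 consistent
W/I-1 ? ·: ww|Ww|WW
W/I-2 aff ·: Ww|WW
W/II-1 ? I-1×I-2: ww|Ww|WW
W/II-2 ? ·: ww|Ww|WW
W/II-3 ? I-1×I-2: ww|Ww|WW
W/III-1 aff II-2×II-1: Ww|WW
W/III-2 ? II-2×II-1: ww|Ww|WW
W/III-3 aff II-2×II-1: Ww|WW
⇒ W over [I-1,I-2,II-1,II-2,II-3,III-1,III-2,III-3]: 315 consistent

I-1 ∈ {Nn WW, Nn Ww, Nn ww}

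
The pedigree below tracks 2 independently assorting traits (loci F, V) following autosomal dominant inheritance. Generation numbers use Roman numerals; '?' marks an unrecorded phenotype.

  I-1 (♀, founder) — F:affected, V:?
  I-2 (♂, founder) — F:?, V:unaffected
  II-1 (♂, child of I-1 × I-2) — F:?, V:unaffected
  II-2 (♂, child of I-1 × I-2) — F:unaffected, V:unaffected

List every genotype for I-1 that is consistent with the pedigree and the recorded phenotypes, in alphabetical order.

I-1 ∈ {Ff Vv, Ff vv}

F/I-1 aff ·: Ff
F/I-2 ? ·: ff|Ff
F/II-1 ? I-1×I-2: ff|Ff|FF
F/II-2 un I-1×I-2: ff
⇒ F over [I-1,I-2,II-1,II-2]: 5 consistent
V/I-1 ? ·: vv|Vv
V/I-2 un ·: vv
V/II-1 un I-1×I-2: vv
V/II-2 un I-1×I-2: vv
⇒ V over [I-1,I-2,II-1,II-2]: 2 consistent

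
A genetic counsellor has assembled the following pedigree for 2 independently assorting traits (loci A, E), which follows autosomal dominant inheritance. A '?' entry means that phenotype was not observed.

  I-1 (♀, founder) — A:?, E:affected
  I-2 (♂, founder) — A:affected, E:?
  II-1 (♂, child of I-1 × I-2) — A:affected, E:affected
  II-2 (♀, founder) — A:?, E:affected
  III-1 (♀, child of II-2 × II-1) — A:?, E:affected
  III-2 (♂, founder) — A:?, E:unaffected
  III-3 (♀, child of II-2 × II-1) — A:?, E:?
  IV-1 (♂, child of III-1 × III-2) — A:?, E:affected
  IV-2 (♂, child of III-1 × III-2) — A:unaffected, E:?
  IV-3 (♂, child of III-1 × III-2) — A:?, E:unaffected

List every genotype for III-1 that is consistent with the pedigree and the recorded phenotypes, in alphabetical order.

III-1 ∈ {Aa Ee, aa Ee}

A/I-1 ? ·: aa|Aa|AA
A/I-2 aff ·: Aa|AA
A/II-1 aff I-1×I-2: Aa|AA
A/II-2 ? ·: aa|Aa|AA
A/III-1 ? II-2×II-1: aa|Aa
A/III-2 ? ·: aa|Aa
A/III-3 ? II-2×II-1: aa|Aa|AA
A/IV-1 ? III-1×III-2: aa|Aa|AA
A/IV-2 un III-1×III-2: aa
A/IV-3 ? III-1×III-2: aa|Aa|AA
⇒ A over [I-1,I-2,II-1,II-2,III-1,III-2,III-3,IV-1,IV-2,IV-3]: 736 consistent
E/I-1 aff ·: Ee|EE
E/I-2 ? ·: ee|Ee|EE
E/II-1 aff I-1×I-2: Ee|EE
E/II-2 aff ·: Ee|EE
E/III-1 aff II-2×II-1: Ee
E/III-2 un ·: ee
E/III-3 ? II-2×II-1: ee|Ee|EE
E/IV-1 aff III-1×III-2: Ee
E/IV-2 ? III-1×III-2: ee|Ee
E/IV-3 un III-1×III-2: ee
⇒ E over [I-1,I-2,II-1,II-2,III-1,III-2,III-3,IV-1,IV-2,IV-3]: 66 consistent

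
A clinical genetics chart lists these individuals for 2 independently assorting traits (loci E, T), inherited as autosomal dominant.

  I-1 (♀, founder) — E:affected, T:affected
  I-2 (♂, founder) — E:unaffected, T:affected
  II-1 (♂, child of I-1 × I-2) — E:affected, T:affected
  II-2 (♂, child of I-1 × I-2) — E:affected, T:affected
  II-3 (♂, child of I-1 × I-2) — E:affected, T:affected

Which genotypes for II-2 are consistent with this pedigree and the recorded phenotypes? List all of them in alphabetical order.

E/I-1 aff ·: Ee|EE
E/I-2 un ·: ee
E/II-1 aff I-1×I-2: Ee
E/II-2 aff I-1×I-2: Ee
E/II-3 aff I-1×I-2: Ee
⇒ E over [I-1,I-2,II-1,II-2,II-3]: 2 consistent
T/I-1 aff ·: Tt|TT
T/I-2 aff ·: Tt|TT
T/II-1 aff I-1×I-2: Tt|TT
T/II-2 aff I-1×I-2: Tt|TT
T/II-3 aff I-1×I-2: Tt|TT
⇒ T over [I-1,I-2,II-1,II-2,II-3]: 25 consistent

II-2 ∈ {Ee TT, Ee Tt}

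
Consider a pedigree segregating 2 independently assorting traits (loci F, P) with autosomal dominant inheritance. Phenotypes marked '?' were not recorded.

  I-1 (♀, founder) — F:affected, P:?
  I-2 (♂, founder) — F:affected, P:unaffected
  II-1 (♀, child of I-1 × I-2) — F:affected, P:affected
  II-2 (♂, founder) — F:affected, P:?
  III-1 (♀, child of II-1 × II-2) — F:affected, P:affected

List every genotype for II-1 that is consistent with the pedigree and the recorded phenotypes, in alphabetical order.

F/I-1 aff ·: Ff|FF
F/I-2 aff ·: Ff|FF
F/II-1 aff I-1×I-2: Ff|FF
F/II-2 aff ·: Ff|FF
F/III-1 aff II-1×II-2: Ff|FF
⇒ F over [I-1,I-2,II-1,II-2,III-1]: 24 consistent
P/I-1 ? ·: Pp|PP
P/I-2 un ·: pp
P/II-1 aff I-1×I-2: Pp
P/II-2 ? ·: pp|Pp|PP
P/III-1 aff II-1×II-2: Pp|PP
⇒ P over [I-1,I-2,II-1,II-2,III-1]: 10 consistent

II-1 ∈ {FF Pp, Ff Pp}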